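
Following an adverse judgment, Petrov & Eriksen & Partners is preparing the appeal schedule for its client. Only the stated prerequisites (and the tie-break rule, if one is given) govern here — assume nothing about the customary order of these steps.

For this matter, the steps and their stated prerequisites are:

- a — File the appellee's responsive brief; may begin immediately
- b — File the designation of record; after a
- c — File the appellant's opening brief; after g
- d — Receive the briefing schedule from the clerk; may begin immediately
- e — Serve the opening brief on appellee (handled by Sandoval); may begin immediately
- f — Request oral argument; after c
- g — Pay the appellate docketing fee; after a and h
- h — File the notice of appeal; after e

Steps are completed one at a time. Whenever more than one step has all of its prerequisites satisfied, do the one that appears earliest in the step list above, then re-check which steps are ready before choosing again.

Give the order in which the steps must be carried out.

a → b → d → e → h → g → c → f

a, d and e have no prerequisites; a is listed earlier, so a is first.
Ready: b, d and e. b is listed earlier → b.
Ready: d and e. d is listed earlier → d.
That leaves e as the only ready step → e.
That leaves h as the only ready step → h.
g needed a and h, now all done → g.
c is the only step now ready → c.
f needed c, now all done → f.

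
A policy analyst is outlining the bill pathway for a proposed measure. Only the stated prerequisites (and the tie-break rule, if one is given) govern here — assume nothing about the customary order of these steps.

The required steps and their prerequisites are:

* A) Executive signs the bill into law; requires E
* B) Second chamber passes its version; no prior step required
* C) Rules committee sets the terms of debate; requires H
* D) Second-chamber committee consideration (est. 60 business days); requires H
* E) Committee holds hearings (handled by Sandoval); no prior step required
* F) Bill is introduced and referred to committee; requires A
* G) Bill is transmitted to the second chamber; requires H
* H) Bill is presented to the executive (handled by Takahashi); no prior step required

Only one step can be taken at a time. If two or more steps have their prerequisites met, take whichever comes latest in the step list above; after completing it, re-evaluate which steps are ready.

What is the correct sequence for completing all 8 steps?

H G E D C B A F

Nothing is required for H, E and B. H is listed later → H first.
Ready: G, E, D, C and B. G is listed later → G.
E, D, C and B are all available; E is listed later → E.
Now D, C, B and A have their prerequisites met. D is listed later, so D next.
Ready: C, B and A. C is listed later → C.
B and A are both available; B is listed later → B.
A is the only step now ready → A.
F is the only step now ready → F.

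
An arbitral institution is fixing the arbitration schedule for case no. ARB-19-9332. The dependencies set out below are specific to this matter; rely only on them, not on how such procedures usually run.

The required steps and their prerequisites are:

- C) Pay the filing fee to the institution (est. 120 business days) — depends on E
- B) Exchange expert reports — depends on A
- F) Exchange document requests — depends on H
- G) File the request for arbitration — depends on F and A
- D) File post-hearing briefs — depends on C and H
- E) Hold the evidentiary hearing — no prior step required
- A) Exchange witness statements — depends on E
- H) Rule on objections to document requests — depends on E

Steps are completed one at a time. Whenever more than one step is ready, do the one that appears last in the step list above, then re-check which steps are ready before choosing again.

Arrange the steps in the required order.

E H A F G B C D

Only E has no prerequisites, so it is first.
Ready: H, A and C. H is listed later → H.
F now also ready, so the ready set is {A, F, C}; A is listed later → A.
B now also ready, so the ready set is {F, B, C}; F is listed later → F.
Ready: G, B and C. G is listed later → G.
Ready: B and C. B is listed later → B.
That leaves C as the only ready step → C.
D needed H and C, now all done → D.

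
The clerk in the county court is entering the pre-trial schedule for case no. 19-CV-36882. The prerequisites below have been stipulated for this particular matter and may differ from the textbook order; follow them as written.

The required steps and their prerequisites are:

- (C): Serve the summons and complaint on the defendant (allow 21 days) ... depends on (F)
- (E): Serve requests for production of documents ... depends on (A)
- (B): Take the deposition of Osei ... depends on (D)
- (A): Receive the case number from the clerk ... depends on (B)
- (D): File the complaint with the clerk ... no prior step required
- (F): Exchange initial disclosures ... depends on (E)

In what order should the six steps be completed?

(D) is the only step with nothing outstanding, so it goes first.
(B) needed (D), now all done → (B).
Next only (A) has its prerequisites met → (A).
(E) needed (A), now all done → (E).
(F) needed (E), now all done → (F).
That leaves (C) as the only ready step → (C).

(D), (B), (A), (E), (F), (C)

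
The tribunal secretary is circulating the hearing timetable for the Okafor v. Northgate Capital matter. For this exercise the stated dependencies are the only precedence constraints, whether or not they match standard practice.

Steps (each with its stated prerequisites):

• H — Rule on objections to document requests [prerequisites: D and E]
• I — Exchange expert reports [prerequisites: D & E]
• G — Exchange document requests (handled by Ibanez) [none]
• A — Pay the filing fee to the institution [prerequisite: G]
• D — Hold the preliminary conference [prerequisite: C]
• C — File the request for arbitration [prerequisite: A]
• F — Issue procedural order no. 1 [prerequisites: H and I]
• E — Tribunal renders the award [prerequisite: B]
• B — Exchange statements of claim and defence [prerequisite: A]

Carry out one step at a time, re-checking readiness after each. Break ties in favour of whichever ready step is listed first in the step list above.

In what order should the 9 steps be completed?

G, A, C, D, B, E, H, I, F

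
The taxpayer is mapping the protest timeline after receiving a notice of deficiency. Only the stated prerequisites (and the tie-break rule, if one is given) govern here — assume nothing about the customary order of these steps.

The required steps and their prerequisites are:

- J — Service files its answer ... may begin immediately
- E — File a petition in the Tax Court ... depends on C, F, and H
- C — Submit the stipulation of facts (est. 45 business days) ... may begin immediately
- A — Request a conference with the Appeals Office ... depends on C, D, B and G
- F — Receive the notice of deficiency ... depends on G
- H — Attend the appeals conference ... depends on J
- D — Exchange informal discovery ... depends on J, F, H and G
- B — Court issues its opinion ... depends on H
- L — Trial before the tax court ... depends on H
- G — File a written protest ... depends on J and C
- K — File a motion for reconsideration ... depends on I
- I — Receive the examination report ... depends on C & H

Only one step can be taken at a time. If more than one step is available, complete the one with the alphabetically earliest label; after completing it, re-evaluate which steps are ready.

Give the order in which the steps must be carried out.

Nothing is required for C and J. C has the earlier label → C first.
That leaves J as the only ready step → J.
Ready: G and H. G has the earlier label → G.
Now F and H have their prerequisites met. F has the earlier label, so F next.
H needed J, now all done → H.
Now B, D, E, I and L have their prerequisites met. B has the earlier label, so B next.
D, E, I and L are all available; D has the earlier label → D.
Ready: A, E, I and L. A has the earlier label → A.
Now E, I and L have their prerequisites met. E has the earlier label, so E next.
Ready: I and L. I has the earlier label → I.
Ready: K and L. K has the earlier label → K.
That leaves L as the only ready step → L.

C J G F H B D A E I K L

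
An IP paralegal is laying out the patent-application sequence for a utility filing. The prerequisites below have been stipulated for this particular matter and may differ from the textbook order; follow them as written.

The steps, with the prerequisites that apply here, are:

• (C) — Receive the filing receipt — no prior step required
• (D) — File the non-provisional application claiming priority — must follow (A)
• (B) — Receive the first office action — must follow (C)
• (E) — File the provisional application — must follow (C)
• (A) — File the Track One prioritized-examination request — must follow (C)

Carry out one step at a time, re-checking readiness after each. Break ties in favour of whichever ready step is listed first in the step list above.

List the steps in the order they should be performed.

(C) (B) (E) (A) (D)

Only (C) has no prerequisites, so it is first.
Now (B), (E) and (A) have their prerequisites met. (B) is listed earlier, so (B) next.
(E) and (A) are both available; (E) is listed earlier → (E).
That leaves (A) as the only ready step → (A).
(D) needed (A), now all done → (D).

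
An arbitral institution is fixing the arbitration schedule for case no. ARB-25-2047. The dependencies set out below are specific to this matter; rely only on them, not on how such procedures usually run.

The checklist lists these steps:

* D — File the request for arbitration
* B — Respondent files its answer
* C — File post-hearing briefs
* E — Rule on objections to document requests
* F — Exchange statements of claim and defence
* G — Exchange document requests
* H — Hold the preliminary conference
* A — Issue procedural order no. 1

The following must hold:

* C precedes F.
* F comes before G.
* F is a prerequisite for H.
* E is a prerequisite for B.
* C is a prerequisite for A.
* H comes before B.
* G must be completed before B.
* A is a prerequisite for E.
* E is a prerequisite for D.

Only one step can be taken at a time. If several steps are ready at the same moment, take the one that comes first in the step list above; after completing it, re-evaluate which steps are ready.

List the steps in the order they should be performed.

C → F → G → H → A → E → D → B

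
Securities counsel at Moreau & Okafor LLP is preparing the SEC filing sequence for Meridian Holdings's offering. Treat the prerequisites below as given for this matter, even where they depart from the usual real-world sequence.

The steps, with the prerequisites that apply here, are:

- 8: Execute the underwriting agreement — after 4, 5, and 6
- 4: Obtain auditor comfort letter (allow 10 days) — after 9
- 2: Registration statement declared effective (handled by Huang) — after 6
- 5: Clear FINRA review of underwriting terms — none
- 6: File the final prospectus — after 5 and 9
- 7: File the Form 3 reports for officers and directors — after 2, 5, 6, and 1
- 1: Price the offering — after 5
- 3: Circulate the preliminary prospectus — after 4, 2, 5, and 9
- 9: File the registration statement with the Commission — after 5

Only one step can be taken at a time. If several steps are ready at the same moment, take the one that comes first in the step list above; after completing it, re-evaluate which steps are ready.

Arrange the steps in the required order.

5, 1, 9, 4, 6, 8, 2, 7, 3

5 has no prerequisites → 5 first.
Now 1 and 9 have their prerequisites met. 1 is listed earlier, so 1 next.
9 needed 5, now all done → 9.
4 and 6 are both available; 4 is listed earlier → 4.
Next only 6 has its prerequisites met → 6.
8 and 2 are both available; 8 is listed earlier → 8.
Next only 2 has its prerequisites met → 2.
7 and 3 are both available; 7 is listed earlier → 7.
That leaves 3 as the only ready step → 3.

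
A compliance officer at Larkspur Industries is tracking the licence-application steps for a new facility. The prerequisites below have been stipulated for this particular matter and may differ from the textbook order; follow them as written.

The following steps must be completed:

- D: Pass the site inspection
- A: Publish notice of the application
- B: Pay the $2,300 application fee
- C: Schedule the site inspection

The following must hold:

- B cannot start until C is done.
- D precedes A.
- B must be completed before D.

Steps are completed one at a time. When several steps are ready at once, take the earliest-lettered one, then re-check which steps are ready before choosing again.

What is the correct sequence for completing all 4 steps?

C is the only step with nothing outstanding, so it goes first.
Next only B has its prerequisites met → B.
D is the only step now ready → D.
A needed D, now all done → A.

C → B → D → A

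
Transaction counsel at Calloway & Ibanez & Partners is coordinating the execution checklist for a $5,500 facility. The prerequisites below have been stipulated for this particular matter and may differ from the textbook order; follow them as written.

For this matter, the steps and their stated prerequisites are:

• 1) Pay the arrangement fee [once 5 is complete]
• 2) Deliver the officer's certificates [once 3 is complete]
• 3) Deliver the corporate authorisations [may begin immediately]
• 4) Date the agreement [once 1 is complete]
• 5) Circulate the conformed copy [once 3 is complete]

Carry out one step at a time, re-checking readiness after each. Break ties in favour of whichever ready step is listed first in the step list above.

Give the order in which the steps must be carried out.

3, 2, 5, 1, 4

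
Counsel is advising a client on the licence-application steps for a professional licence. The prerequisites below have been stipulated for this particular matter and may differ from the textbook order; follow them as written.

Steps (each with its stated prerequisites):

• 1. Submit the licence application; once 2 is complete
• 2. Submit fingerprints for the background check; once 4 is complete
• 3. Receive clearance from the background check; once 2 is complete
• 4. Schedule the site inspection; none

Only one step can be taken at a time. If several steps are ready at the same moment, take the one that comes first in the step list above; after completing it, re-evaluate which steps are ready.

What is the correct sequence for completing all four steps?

4 is the only step with nothing outstanding, so it goes first.
That leaves 2 as the only ready step → 2.
Ready: 1 and 3. 1 is listed earlier → 1.
3 needed 2, now all done → 3.

4 2 1 3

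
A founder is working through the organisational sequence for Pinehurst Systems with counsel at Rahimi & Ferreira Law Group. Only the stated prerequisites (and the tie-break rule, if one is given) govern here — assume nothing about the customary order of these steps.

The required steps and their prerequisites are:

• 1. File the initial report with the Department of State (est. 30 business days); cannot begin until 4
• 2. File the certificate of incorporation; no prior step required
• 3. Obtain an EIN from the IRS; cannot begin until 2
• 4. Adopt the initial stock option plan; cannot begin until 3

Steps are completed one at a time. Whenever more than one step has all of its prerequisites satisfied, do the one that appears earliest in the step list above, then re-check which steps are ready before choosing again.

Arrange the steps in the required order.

2 has no prerequisites → 2 first.
3 needed 2, now all done → 3.
Next only 4 has its prerequisites met → 4.
That leaves 1 as the only ready step → 1.

2, 3, 4, 1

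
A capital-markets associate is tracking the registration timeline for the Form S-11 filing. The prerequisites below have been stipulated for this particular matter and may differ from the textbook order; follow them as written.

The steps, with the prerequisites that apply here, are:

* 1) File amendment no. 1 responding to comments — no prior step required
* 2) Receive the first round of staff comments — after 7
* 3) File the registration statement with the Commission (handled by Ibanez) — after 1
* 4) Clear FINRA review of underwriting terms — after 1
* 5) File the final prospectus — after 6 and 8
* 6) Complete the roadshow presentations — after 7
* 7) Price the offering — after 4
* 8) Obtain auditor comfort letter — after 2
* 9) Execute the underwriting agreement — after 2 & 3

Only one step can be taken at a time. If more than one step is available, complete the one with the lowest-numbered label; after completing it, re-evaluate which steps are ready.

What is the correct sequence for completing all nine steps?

1 → 3 → 4 → 7 → 2 → 6 → 8 → 5 → 9

1 has no prerequisites → 1 first.
3 and 4 are both available; 3 has the earlier label → 3.
4 needed 1, now all done → 4.
7 needed 4, now all done → 7.
Now 2 and 6 have their prerequisites met. 2 has the earlier label, so 2 next.
8 and 9 now also ready, so the ready set is {6, 8, 9}; 6 has the earlier label → 6.
8 and 9 are both available; 8 has the earlier label → 8.
Now 5 and 9 have their prerequisites met. 5 has the earlier label, so 5 next.
9 needed 2 and 3, now all done → 9.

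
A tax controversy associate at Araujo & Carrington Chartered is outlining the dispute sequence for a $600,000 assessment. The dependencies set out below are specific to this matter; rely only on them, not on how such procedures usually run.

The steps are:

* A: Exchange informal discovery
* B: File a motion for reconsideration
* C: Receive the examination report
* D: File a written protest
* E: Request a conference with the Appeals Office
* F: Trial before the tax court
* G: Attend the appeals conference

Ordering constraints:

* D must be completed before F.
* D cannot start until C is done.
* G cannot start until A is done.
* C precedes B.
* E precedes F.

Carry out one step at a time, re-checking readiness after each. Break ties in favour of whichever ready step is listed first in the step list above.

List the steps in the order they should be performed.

Nothing is required for A, C and E. A is listed earlier → A first.
Ready: C, E and G. C is listed earlier → C.
Now B, D, E and G have their prerequisites met. B is listed earlier, so B next.
Ready: D, E and G. D is listed earlier → D.
Now E and G have their prerequisites met. E is listed earlier, so E next.
F now also ready, so the ready set is {F, G}; F is listed earlier → F.
G is the only step now ready → G.

A, C, B, D, E, F, G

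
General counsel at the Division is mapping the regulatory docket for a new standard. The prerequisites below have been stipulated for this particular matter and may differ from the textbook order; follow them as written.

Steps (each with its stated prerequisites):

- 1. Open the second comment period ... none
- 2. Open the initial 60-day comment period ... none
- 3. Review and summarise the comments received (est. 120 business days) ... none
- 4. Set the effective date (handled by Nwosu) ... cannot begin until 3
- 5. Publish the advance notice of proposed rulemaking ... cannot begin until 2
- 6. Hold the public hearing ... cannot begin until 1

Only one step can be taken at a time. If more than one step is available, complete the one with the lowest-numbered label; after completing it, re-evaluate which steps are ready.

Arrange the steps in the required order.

1, 2, 3, 4, 5, 6

1, 2 and 3 have no prerequisites; 1 has the earlier label, so 1 is first.
6 now also ready, so the ready set is {2, 3, 6}; 2 has the earlier label → 2.
5 now also ready, so the ready set is {3, 5, 6}; 3 has the earlier label → 3.
4 now also ready, so the ready set is {4, 5, 6}; 4 has the earlier label → 4.
Ready: 5 and 6. 5 has the earlier label → 5.
6 needed 1, now all done → 6.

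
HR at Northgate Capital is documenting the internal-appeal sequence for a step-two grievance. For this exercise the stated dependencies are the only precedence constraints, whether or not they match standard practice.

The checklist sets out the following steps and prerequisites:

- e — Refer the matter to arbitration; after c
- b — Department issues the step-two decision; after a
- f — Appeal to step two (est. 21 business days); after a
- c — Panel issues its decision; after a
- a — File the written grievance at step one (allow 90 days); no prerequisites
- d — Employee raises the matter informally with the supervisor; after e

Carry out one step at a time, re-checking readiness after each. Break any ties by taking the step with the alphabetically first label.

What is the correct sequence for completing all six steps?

a, b, c, e, d, f

a is the only step with nothing outstanding, so it goes first.
Now b, c and f have their prerequisites met. b has the earlier label, so b next.
Ready: c and f. c has the earlier label → c.
e now also ready, so the ready set is {e, f}; e has the earlier label → e.
d now also ready, so the ready set is {d, f}; d has the earlier label → d.
Next only f has its prerequisites met → f.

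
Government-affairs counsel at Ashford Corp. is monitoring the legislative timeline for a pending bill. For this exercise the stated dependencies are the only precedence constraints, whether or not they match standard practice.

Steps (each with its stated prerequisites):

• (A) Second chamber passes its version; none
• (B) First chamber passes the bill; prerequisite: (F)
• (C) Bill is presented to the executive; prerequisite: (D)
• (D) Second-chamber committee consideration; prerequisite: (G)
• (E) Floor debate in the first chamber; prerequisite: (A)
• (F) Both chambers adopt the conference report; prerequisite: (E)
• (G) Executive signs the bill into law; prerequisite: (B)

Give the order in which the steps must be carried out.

(A), (E), (F), (B), (G), (D), (C)

(A) is the only step with nothing outstanding, so it goes first.
(E) needed (A), now all done → (E).
(F) is the only step now ready → (F).
(B) needed (F), now all done → (B).
(G) needed (B), now all done → (G).
That leaves (D) as the only ready step → (D).
(C) is the only step now ready → (C).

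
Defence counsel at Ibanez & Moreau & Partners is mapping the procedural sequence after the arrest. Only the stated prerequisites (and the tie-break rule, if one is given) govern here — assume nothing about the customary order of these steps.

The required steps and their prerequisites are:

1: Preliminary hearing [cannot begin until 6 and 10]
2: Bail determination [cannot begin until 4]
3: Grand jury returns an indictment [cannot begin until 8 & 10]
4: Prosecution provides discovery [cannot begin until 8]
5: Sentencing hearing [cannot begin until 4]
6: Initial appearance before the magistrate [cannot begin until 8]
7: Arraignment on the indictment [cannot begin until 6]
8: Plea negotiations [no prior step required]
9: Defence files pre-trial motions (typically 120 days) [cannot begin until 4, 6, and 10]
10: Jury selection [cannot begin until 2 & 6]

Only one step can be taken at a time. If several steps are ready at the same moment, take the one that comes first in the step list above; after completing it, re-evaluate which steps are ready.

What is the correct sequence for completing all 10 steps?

8 is the only step with nothing outstanding, so it goes first.
4 and 6 are both available; 4 is listed earlier → 4.
Ready: 2, 5 and 6. 2 is listed earlier → 2.
Now 5 and 6 have their prerequisites met. 5 is listed earlier, so 5 next.
That leaves 6 as the only ready step → 6.
Ready: 7 and 10. 7 is listed earlier → 7.
Next only 10 has its prerequisites met → 10.
Now 1, 3 and 9 have their prerequisites met. 1 is listed earlier, so 1 next.
3 and 9 are both available; 3 is listed earlier → 3.
9 needed 4, 6 and 10, now all done → 9.

8, 4, 2, 5, 6, 7, 10, 1, 3, 9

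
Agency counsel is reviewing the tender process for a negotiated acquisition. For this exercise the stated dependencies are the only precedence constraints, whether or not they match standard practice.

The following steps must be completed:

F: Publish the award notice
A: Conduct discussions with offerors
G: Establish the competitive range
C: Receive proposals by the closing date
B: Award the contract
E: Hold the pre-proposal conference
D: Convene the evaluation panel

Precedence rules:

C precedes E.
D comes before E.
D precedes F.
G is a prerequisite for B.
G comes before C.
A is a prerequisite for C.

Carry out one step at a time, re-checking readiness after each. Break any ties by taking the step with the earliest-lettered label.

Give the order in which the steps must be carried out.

A, D, F, G, B, C, E

A, D and G have no prerequisites; A has the earlier label, so A is first.
Ready: D and G. D has the earlier label → D.
F now also ready, so the ready set is {F, G}; F has the earlier label → F.
That leaves G as the only ready step → G.
B and C are both available; B has the earlier label → B.
C is the only step now ready → C.
E needed C and D, now all done → E.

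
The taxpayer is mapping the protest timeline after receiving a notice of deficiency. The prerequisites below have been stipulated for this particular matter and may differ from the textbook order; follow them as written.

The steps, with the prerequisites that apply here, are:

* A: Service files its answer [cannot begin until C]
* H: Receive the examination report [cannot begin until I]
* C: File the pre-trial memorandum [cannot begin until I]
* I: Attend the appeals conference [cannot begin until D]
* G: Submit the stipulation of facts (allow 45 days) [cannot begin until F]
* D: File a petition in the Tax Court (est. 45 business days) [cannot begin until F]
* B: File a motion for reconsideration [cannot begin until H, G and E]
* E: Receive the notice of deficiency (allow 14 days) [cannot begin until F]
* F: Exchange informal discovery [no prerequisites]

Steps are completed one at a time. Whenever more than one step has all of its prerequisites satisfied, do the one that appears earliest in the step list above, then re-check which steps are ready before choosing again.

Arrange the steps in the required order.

F, G, D, I, H, C, A, E, B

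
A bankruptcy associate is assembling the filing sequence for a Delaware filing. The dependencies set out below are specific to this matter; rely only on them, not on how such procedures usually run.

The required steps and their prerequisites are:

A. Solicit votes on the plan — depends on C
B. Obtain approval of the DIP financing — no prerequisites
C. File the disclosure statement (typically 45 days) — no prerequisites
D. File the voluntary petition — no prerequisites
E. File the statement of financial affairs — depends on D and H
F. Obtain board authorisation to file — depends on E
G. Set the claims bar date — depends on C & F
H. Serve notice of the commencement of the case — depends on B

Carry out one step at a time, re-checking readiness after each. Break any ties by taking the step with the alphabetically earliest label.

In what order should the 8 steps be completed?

B C A D H E F G

Nothing is required for B, C and D. B has the earlier label → B first.
Now C, D and H have their prerequisites met. C has the earlier label, so C next.
A now also ready, so the ready set is {A, D, H}; A has the earlier label → A.
Ready: D and H. D has the earlier label → D.
Next only H has its prerequisites met → H.
E needed D and H, now all done → E.
That leaves F as the only ready step → F.
Next only G has its prerequisites met → G.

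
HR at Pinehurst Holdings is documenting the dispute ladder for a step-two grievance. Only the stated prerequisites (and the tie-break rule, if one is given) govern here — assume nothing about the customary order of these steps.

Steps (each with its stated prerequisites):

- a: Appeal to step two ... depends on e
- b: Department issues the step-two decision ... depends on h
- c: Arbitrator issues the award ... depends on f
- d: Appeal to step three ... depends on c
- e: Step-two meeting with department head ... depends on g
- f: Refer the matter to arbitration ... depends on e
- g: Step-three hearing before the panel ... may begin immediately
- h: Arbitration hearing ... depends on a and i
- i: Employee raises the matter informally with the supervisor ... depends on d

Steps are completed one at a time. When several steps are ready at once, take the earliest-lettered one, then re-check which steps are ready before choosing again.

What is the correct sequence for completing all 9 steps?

g, e, a, f, c, d, i, h, b

g has no prerequisites → g first.
Next only e has its prerequisites met → e.
Ready: a and f. a has the earlier label → a.
f needed e, now all done → f.
That leaves c as the only ready step → c.
d needed c, now all done → d.
That leaves i as the only ready step → i.
h needed a and i, now all done → h.
b is the only step now ready → b.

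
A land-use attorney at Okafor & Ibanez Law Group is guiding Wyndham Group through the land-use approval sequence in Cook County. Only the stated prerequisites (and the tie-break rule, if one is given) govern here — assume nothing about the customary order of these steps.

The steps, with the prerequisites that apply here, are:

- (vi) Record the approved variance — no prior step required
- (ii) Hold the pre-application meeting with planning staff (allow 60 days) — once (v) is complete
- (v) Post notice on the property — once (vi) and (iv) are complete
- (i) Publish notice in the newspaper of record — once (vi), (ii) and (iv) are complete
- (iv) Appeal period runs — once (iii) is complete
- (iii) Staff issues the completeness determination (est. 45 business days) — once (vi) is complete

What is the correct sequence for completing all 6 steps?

(vi) has no prerequisites → (vi) first.
That leaves (iii) as the only ready step → (iii).
(iv) needed (iii), now all done → (iv).
That leaves (v) as the only ready step → (v).
(ii) is the only step now ready → (ii).
Next only (i) has its prerequisites met → (i).

(vi) (iii) (iv) (v) (ii) (i)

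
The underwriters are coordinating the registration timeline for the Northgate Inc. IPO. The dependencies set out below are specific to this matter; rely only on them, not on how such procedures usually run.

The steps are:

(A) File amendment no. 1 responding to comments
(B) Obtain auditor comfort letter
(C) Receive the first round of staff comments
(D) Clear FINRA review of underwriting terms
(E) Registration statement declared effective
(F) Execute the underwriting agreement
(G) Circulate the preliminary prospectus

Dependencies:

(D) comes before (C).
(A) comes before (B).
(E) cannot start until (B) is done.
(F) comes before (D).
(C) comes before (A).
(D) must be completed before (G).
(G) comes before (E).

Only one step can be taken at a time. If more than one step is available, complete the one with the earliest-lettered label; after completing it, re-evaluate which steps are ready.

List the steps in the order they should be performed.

(F) (D) (C) (A) (B) (G) (E)

Only (F) has no prerequisites, so it is first.
Next only (D) has its prerequisites met → (D).
(C) and (G) are both available; (C) has the earlier label → (C).
(A) and (G) are both available; (A) has the earlier label → (A).
Now (B) and (G) have their prerequisites met. (B) has the earlier label, so (B) next.
Next only (G) has its prerequisites met → (G).
That leaves (E) as the only ready step → (E).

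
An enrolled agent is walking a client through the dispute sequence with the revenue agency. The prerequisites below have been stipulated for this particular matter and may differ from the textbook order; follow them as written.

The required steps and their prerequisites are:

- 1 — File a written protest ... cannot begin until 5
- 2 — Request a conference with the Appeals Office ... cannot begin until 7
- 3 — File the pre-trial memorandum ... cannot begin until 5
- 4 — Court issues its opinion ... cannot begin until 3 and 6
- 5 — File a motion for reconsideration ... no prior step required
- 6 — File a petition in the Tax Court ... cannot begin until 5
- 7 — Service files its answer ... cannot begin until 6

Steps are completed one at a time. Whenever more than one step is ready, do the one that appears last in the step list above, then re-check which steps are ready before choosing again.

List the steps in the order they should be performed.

5 has no prerequisites → 5 first.
Ready: 6, 3 and 1. 6 is listed later → 6.
7 now also ready, so the ready set is {7, 3, 1}; 7 is listed later → 7.
3, 2 and 1 are all available; 3 is listed later → 3.
Now 4, 2 and 1 have their prerequisites met. 4 is listed later, so 4 next.
2 and 1 are both available; 2 is listed later → 2.
1 needed 5, now all done → 1.

5, 6, 7, 3, 4, 2, 1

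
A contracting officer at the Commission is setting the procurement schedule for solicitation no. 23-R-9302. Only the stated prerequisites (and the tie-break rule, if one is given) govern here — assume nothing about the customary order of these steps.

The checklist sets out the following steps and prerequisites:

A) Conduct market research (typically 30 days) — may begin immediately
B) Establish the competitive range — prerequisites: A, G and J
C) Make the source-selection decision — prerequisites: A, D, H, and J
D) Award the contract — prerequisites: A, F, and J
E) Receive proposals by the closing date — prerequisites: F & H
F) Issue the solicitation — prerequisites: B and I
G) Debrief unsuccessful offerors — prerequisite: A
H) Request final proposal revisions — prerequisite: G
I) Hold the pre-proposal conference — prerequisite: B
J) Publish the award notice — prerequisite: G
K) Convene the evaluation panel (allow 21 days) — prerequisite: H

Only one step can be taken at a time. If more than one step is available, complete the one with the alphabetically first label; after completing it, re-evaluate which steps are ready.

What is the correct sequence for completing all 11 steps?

A, G, H, J, B, I, F, D, C, E, K

A is the only step with nothing outstanding, so it goes first.
G is the only step now ready → G.
Ready: H and J. H has the earlier label → H.
K now also ready, so the ready set is {J, K}; J has the earlier label → J.
Ready: B and K. B has the earlier label → B.
I now also ready, so the ready set is {I, K}; I has the earlier label → I.
F now also ready, so the ready set is {F, K}; F has the earlier label → F.
Now D, E and K have their prerequisites met. D has the earlier label, so D next.
C now also ready, so the ready set is {C, E, K}; C has the earlier label → C.
Ready: E and K. E has the earlier label → E.
That leaves K as the only ready step → K.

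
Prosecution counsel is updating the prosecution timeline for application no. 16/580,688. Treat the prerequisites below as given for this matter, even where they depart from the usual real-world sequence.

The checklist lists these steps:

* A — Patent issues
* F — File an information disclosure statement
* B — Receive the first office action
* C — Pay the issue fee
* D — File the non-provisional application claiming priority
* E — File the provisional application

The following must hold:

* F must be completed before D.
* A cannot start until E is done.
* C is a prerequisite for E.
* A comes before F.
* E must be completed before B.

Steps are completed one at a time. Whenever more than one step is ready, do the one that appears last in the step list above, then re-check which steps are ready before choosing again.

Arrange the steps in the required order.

C, E, B, A, F, D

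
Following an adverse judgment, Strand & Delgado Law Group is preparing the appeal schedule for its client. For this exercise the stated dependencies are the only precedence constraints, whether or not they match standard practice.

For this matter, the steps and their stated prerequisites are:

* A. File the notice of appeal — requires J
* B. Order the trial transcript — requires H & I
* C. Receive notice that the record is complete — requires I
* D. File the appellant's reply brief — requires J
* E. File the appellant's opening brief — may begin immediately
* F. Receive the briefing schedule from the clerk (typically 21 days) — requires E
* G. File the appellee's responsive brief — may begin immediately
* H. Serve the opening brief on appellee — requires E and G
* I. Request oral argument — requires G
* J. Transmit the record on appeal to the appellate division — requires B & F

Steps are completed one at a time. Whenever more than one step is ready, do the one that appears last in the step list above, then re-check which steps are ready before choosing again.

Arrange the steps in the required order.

G, I, E, H, F, C, B, J, D, A

G and E have no prerequisites; G is listed later, so G is first.
Ready: I and E. I is listed later → I.
E and C are both available; E is listed later → E.
H and F now also ready, so the ready set is {H, F, C}; H is listed later → H.
Now F, C and B have their prerequisites met. F is listed later, so F next.
C and B are both available; C is listed later → C.
B needed I and H, now all done → B.
That leaves J as the only ready step → J.
Now D and A have their prerequisites met. D is listed later, so D next.
A needed J, now all done → A.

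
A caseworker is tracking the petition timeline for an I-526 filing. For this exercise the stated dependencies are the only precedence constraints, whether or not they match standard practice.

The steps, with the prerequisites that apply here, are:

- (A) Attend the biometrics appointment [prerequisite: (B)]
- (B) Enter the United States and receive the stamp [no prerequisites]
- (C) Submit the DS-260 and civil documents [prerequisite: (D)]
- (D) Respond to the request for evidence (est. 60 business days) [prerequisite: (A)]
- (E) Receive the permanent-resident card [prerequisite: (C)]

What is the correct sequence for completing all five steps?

(B) has no prerequisites → (B) first.
(A) needed (B), now all done → (A).
Next only (D) has its prerequisites met → (D).
Next only (C) has its prerequisites met → (C).
(E) is the only step now ready → (E).

(B) (A) (D) (C) (E)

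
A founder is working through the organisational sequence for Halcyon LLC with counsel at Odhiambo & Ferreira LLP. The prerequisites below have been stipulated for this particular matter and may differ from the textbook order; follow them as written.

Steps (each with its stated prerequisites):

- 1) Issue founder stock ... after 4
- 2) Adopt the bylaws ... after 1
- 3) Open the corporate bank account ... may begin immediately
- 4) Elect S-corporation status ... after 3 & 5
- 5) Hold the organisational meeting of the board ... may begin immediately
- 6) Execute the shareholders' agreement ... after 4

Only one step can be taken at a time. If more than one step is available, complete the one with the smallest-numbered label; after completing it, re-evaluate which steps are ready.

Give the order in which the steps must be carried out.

3 5 4 1 2 6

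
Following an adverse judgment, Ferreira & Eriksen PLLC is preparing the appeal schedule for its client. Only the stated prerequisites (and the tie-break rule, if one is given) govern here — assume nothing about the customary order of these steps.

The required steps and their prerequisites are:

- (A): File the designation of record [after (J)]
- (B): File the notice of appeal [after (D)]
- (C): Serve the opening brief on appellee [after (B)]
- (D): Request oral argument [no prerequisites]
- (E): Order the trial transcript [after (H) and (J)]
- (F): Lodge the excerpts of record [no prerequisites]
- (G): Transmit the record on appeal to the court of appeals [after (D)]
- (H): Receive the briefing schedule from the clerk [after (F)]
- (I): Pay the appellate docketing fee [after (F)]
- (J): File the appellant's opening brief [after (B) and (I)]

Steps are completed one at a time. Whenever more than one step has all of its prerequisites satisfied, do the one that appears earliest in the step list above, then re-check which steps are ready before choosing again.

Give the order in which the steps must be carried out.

(D) and (F) have no prerequisites; (D) is listed earlier, so (D) is first.
(B) and (G) now also ready, so the ready set is {(B), (F), (G)}; (B) is listed earlier → (B).
Ready: (C), (F) and (G). (C) is listed earlier → (C).
Ready: (F) and (G). (F) is listed earlier → (F).
(H) and (I) now also ready, so the ready set is {(G), (H), (I)}; (G) is listed earlier → (G).
Now (H) and (I) have their prerequisites met. (H) is listed earlier, so (H) next.
Next only (I) has its prerequisites met → (I).
(J) is the only step now ready → (J).
Now (A) and (E) have their prerequisites met. (A) is listed earlier, so (A) next.
Next only (E) has its prerequisites met → (E).

(D), (B), (C), (F), (G), (H), (I), (J), (A), (E)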